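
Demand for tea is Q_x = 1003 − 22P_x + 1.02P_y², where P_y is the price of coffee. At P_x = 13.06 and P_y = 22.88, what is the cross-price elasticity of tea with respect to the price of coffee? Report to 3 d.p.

0.855

At P_x = 13.06 and P_y = 22.88: Q_x = 1249.644.
∂Q_x/∂P_y = 2.04P_y = 2.04(22.88) = 46.6752.
ε = (∂Q_x/∂P_y)(P_y/Q_x) = 46.6752 × (22.88/1249.644) ≈ 0.855.
ε > 0: substitutes.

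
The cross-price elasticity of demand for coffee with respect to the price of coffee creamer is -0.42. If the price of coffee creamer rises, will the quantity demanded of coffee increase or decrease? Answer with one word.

decrease

ε < 0 and the price of coffee creamer rises, so the quantity of coffee moves in the opposite direction: it decreases.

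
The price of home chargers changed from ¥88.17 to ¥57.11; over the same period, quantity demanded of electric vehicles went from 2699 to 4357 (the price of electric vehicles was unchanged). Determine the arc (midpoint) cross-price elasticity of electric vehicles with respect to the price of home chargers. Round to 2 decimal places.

-1.10

ΔQ_A = 4357 − 2699 = 1658; ΔP_B = 57.11 − 88.17 = -31.06.
Midpoints: Q̄_A = 3528.0, P̄_B = 72.64.
ε = (ΔQ_A/Q̄_A)/(ΔP_B/P̄_B) = (1658/3528.0)/(-31.06/72.64) ≈ -1.10.
ε < 0: electric vehicles and home chargers are complements.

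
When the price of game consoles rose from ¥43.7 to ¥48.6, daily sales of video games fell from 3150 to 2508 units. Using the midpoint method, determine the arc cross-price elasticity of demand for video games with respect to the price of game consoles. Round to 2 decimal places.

-2.14

ΔQ_A = 2508 − 3150 = -642; ΔP_B = 48.6 − 43.7 = 4.9.
Midpoints: Q̄_A = 2829.0, P̄_B = 46.15.
ε = (ΔQ_A/Q̄_A)/(ΔP_B/P̄_B) = (-642/2829.0)/(4.9/46.15) ≈ -2.14.
ε < 0: video games and game consoles are complements.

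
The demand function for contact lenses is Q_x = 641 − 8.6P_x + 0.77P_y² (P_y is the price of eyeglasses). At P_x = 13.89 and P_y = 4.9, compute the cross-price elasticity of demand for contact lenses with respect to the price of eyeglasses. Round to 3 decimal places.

0.068

At P_x = 13.89 and P_y = 4.9: Q_x = 540.034.
∂Q_x/∂P_y = 1.54P_y = 1.54(4.9) = 7.5460.
ε = (∂Q_x/∂P_y)(P_y/Q_x) = 7.5460 × (4.9/540.034) ≈ 0.068.
ε > 0: substitutes.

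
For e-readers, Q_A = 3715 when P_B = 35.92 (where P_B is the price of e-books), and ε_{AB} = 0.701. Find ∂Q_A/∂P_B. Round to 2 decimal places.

ε = (∂Q_A/∂P_B)·(P_B/Q_A) ⇒ ∂Q_A/∂P_B = ε·Q_A/P_B = 0.701 × 3715/35.92 ≈ 72.50.

72.50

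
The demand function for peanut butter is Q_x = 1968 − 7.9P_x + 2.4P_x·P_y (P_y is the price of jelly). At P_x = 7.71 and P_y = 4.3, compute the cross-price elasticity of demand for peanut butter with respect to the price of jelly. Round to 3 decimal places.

At P_x = 7.71 and P_y = 4.3: Q_x = 1986.658.
∂Q_x/∂P_y = 2.4P_x = 2.4(7.71) = 18.5040.
ε = (∂Q_x/∂P_y)(P_y/Q_x) = 18.5040 × (4.3/1986.658) ≈ 0.040.
ε > 0: substitutes.

0.040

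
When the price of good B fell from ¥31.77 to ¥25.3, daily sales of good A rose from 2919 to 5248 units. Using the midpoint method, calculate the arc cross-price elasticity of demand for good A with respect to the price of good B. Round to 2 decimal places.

ΔQ_A = 5248 − 2919 = 2329; ΔP_B = 25.3 − 31.77 = -6.47.
Midpoints: Q̄_A = 4083.5, P̄_B = 28.54.
ε = (ΔQ_A/Q̄_A)/(ΔP_B/P̄_B) = (2329/4083.5)/(-6.47/28.54) ≈ -2.52.
ε < 0: good A and good B are complements.

-2.52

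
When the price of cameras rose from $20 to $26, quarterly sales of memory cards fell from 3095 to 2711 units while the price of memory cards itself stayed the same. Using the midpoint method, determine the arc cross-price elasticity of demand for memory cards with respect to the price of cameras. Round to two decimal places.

ΔQ_A = 2711 − 3095 = -384; ΔP_B = 26 − 20 = 6.
Midpoints: Q̄_A = 2903.0, P̄_B = 23.00.
ε = (ΔQ_A/Q̄_A)/(ΔP_B/P̄_B) = (-384/2903.0)/(6/23.00) ≈ -0.51.
ε < 0: memory cards and cameras are complements.

-0.51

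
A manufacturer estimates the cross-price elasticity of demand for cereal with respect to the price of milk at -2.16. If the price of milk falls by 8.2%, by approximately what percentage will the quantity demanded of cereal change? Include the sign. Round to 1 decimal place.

17.7%

%ΔQ ≈ ε × %ΔP of milk = -2.16 × (-8.2%) = 17.7%.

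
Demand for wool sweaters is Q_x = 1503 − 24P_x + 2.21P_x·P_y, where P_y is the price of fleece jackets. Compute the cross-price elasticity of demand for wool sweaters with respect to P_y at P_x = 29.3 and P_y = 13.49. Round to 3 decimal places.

At P_x = 29.3 and P_y = 13.49: Q_x = 1673.318.
∂Q_x/∂P_y = 2.21P_x = 2.21(29.3) = 64.7530.
ε = (∂Q_x/∂P_y)(P_y/Q_x) = 64.7530 × (13.49/1673.318) ≈ 0.522.
ε > 0: substitutes.

0.522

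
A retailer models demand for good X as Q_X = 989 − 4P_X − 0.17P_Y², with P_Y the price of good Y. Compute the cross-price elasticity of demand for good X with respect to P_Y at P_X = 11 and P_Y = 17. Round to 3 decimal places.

At P_X = 11 and P_Y = 17: Q_X = 895.87.
∂Q_X/∂P_Y = -0.34P_Y = -0.34(17) = -5.7800.
ε = (∂Q_X/∂P_Y)(P_Y/Q_X) = -5.7800 × (17/895.87) ≈ -0.110.
ε < 0: complements.

-0.110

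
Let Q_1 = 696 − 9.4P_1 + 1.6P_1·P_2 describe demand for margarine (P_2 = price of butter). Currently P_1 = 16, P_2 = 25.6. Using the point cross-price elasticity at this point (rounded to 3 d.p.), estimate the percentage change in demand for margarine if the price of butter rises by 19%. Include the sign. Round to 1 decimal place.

At P_1 = 16, P_2 = 25.6: Q_1 = 1200.96.
∂Q_1/∂P_2 = 1.6P_1 = 25.6000.
ε = (∂Q_1/∂P_2)(P_2/Q_1) = 25.6000 × 25.6/1200.96 ≈ 0.546.
%ΔQ_1 ≈ ε × %ΔP_2 = 0.546 × (19%) = 10.4%.

10.4%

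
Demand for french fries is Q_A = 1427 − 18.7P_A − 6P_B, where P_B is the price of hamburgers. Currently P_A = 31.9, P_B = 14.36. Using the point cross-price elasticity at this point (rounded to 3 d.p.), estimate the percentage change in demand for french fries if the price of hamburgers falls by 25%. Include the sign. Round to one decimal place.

2.9%

At P_A = 31.9, P_B = 14.36: Q_A = 744.31.
∂Q_A/∂P_B = -6.
ε = (∂Q_A/∂P_B)(P_B/Q_A) = -6.0000 × 14.36/744.31 ≈ -0.116.
%ΔQ_A ≈ ε × %ΔP_B = -0.116 × (-25%) = 2.9%.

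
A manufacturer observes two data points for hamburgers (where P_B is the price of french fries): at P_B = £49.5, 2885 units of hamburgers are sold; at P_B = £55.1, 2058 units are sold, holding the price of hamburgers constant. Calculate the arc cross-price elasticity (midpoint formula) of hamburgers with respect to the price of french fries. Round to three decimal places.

-3.125

ΔQ_A = 2058 − 2885 = -827; ΔP_B = 55.1 − 49.5 = 5.6.
Midpoints: Q̄_A = 2471.5, P̄_B = 52.30.
ε = (ΔQ_A/Q̄_A)/(ΔP_B/P̄_B) = (-827/2471.5)/(5.6/52.30) ≈ -3.125.
ε < 0: hamburgers and french fries are complements.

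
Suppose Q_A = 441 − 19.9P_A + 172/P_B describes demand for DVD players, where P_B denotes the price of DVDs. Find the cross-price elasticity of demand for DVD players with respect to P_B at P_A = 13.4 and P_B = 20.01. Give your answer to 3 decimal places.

-0.047

At P_A = 13.4 and P_B = 20.01: Q_A = 182.936.
∂Q_A/∂P_B = −172/P_B² = -0.4296.
ε = (∂Q_A/∂P_B)(P_B/Q_A) = -0.4296 × (20.01/182.936) ≈ -0.047.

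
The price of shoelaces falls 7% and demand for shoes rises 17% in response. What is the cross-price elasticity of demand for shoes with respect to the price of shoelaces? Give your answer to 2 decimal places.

-2.43

ε = (%ΔQ of shoes) / (%ΔP of shoelaces) = (17%) / (-7%) ≈ -2.43.
Negative cross-price elasticity: complements.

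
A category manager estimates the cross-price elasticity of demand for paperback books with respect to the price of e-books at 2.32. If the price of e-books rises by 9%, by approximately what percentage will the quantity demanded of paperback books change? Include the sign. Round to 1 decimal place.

20.9%

%ΔQ ≈ ε × %ΔP of e-books = 2.32 × (9%) = 20.9%.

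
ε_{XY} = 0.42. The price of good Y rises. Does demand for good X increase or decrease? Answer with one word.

ε > 0 and the price of good Y rises, so the quantity of good X moves in the same direction: it increases.

increase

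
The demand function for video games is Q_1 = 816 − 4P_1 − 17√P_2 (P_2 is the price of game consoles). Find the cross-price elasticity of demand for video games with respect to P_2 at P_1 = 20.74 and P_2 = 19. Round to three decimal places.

-0.056

At P_1 = 20.74 and P_2 = 19: Q_1 = 658.939.
∂Q_1/∂P_2 = -17/(2√P_2) = -17/(2√19) = -1.9500.
ε = (∂Q_1/∂P_2)(P_2/Q_1) = -1.9500 × (19/658.939) ≈ -0.056.
ε < 0: complements.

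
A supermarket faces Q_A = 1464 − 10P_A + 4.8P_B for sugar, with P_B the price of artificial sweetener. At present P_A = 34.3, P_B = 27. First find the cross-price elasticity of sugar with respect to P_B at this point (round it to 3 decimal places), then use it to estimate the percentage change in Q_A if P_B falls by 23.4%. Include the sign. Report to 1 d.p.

At P_A = 34.3, P_B = 27: Q_A = 1250.6.
∂Q_A/∂P_B = 4.8.
ε = (∂Q_A/∂P_B)(P_B/Q_A) = 4.8000 × 27/1250.6 ≈ 0.104.
%ΔQ_A ≈ ε × %ΔP_B = 0.104 × (-23.4%) = -2.4%.

-2.4%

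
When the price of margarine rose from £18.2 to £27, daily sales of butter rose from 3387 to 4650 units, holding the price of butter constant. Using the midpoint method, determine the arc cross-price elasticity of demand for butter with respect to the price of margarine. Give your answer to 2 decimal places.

0.81

ΔQ_A = 4650 − 3387 = 1263; ΔP_B = 27 − 18.2 = 8.8.
Midpoints: Q̄_A = 4018.5, P̄_B = 22.60.
ε = (ΔQ_A/Q̄_A)/(ΔP_B/P̄_B) = (1263/4018.5)/(8.8/22.60) ≈ 0.81.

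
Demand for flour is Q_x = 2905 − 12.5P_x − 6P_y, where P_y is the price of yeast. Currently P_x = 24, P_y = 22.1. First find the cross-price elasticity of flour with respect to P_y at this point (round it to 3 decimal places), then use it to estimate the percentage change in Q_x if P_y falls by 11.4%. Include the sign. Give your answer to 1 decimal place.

At P_x = 24, P_y = 22.1: Q_x = 2472.4.
∂Q_x/∂P_y = -6.
ε = (∂Q_x/∂P_y)(P_y/Q_x) = -6.0000 × 22.1/2472.4 ≈ -0.054.
%ΔQ_x ≈ ε × %ΔP_y = -0.054 × (-11.4%) = 0.6%.

0.6%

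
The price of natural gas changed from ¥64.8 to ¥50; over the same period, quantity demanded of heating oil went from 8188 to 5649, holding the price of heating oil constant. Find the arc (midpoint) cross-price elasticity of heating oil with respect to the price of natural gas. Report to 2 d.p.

1.42

ΔQ_A = 5649 − 8188 = -2539; ΔP_B = 50 − 64.8 = -14.8.
Midpoints: Q̄_A = 6918.5, P̄_B = 57.40.
ε = (ΔQ_A/Q̄_A)/(ΔP_B/P̄_B) = (-2539/6918.5)/(-14.8/57.40) ≈ 1.42.
ε > 0: heating oil and natural gas are substitutes.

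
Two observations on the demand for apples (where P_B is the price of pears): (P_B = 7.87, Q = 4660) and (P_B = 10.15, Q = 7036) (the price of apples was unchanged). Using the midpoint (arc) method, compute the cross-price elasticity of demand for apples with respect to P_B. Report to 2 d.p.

1.61

ΔQ_A = 7036 − 4660 = 2376; ΔP_B = 10.15 − 7.87 = 2.28.
Midpoints: Q̄_A = 5848.0, P̄_B = 9.01.
ε = (ΔQ_A/Q̄_A)/(ΔP_B/P̄_B) = (2376/5848.0)/(2.28/9.01) ≈ 1.61.
ε > 0: apples and pears are substitutes.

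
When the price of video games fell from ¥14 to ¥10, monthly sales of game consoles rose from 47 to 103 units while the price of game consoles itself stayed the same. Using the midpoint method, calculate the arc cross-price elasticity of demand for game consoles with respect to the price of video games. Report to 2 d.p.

ΔQ_A = 103 − 47 = 56; ΔP_B = 10 − 14 = -4.
Midpoints: Q̄_A = 75.0, P̄_B = 12.00.
ε = (ΔQ_A/Q̄_A)/(ΔP_B/P̄_B) = (56/75.0)/(-4/12.00) ≈ -2.24.

-2.24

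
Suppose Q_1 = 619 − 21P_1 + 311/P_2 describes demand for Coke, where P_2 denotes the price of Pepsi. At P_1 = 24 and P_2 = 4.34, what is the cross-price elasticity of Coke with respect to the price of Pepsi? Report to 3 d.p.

-0.384

At P_1 = 24 and P_2 = 4.34: Q_1 = 186.659.
∂Q_1/∂P_2 = −311/P_2² = -16.5113.
ε = (∂Q_1/∂P_2)(P_2/Q_1) = -16.5113 × (4.34/186.659) ≈ -0.384.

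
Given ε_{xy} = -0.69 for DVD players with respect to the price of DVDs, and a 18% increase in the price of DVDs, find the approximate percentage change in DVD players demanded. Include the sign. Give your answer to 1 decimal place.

%ΔQ ≈ ε × %ΔP of DVDs = -0.69 × (18%) = -12.4%.
Demand for DVD players falls by about 12.4%.

-12.4%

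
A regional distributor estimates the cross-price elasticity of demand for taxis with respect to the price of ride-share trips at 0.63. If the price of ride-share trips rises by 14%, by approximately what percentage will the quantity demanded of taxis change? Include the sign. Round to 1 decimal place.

%ΔQ ≈ ε × %ΔP of ride-share trips = 0.63 × (14%) = 8.8%.
Demand for taxis rises by about 8.8%.

8.8%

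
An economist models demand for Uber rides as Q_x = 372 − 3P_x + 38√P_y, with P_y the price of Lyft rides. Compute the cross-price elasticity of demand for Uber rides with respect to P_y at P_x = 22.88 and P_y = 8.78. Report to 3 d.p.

0.135

At P_x = 22.88 and P_y = 8.78: Q_x = 415.958.
∂Q_x/∂P_y = 38/(2√P_y) = 38/(2√8.78) = 6.4122.
ε = (∂Q_x/∂P_y)(P_y/Q_x) = 6.4122 × (8.78/415.958) ≈ 0.135.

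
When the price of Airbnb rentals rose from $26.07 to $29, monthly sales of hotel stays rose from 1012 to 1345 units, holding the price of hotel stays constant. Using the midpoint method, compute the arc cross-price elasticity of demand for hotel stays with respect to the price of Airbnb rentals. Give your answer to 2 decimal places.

ΔQ_A = 1345 − 1012 = 333; ΔP_B = 29 − 26.07 = 2.93.
Midpoints: Q̄_A = 1178.5, P̄_B = 27.54.
ε = (ΔQ_A/Q̄_A)/(ΔP_B/P̄_B) = (333/1178.5)/(2.93/27.54) ≈ 2.66.
ε > 0: hotel stays and Airbnb rentals are substitutes.

2.66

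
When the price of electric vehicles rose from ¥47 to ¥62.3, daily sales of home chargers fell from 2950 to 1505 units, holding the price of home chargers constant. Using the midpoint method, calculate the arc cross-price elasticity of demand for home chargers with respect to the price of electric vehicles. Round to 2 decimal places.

ΔQ_A = 1505 − 2950 = -1445; ΔP_B = 62.3 − 47 = 15.3.
Midpoints: Q̄_A = 2227.5, P̄_B = 54.65.
ε = (ΔQ_A/Q̄_A)/(ΔP_B/P̄_B) = (-1445/2227.5)/(15.3/54.65) ≈ -2.32.

-2.32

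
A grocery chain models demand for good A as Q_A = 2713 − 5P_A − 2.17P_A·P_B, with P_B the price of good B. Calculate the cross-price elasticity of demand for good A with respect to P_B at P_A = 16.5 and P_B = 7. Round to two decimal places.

-0.11

At P_A = 16.5 and P_B = 7: Q_A = 2379.865.
∂Q_A/∂P_B = -2.17P_A = -2.17(16.5) = -35.8050.
ε = (∂Q_A/∂P_B)(P_B/Q_A) = -35.8050 × (7/2379.865) ≈ -0.11.
ε < 0: complements.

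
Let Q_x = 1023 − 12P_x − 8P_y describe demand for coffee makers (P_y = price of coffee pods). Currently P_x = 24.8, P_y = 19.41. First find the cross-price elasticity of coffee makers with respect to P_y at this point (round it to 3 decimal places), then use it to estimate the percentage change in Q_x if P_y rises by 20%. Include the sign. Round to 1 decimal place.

At P_x = 24.8, P_y = 19.41: Q_x = 570.12.
∂Q_x/∂P_y = -8.
ε = (∂Q_x/∂P_y)(P_y/Q_x) = -8.0000 × 19.41/570.12 ≈ -0.272.
%ΔQ_x ≈ ε × %ΔP_y = -0.272 × (20%) = -5.4%.

-5.4%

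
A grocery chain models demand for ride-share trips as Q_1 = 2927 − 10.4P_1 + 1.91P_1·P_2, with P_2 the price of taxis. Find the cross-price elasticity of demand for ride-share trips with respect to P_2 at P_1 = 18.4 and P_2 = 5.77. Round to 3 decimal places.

0.069

At P_1 = 18.4 and P_2 = 5.77: Q_1 = 2938.421.
∂Q_1/∂P_2 = 1.91P_1 = 1.91(18.4) = 35.1440.
ε = (∂Q_1/∂P_2)(P_2/Q_1) = 35.1440 × (5.77/2938.421) ≈ 0.069.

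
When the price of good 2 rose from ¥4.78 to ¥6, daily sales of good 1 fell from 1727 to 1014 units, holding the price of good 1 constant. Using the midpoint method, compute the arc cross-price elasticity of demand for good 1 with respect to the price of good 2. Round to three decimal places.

-2.298

ΔQ_1 = 1014 − 1727 = -713; ΔP_2 = 6 − 4.78 = 1.22.
Midpoints: Q̄_1 = 1370.5, P̄_2 = 5.39.
ε = (ΔQ_1/Q̄_1)/(ΔP_2/P̄_2) = (-713/1370.5)/(1.22/5.39) ≈ -2.298.
ε < 0: good 1 and good 2 are complements.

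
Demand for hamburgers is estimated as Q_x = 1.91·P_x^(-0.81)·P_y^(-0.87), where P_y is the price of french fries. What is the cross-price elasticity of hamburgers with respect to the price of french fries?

-0.87

In a log-linear (constant-elasticity) demand function, the coefficient on the exponent of P_y is the cross-price elasticity.
ε = -0.87. Negative, so hamburgers and french fries are complements.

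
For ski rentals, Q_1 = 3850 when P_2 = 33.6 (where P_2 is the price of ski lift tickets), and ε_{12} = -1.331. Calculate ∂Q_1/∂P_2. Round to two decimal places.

-152.51

ε = (∂Q_1/∂P_2)·(P_2/Q_1) ⇒ ∂Q_1/∂P_2 = ε·Q_1/P_2 = -1.331 × 3850/33.6 ≈ -152.51.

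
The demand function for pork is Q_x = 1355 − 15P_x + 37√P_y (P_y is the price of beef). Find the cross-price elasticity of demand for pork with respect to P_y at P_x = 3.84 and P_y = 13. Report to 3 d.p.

At P_x = 3.84 and P_y = 13: Q_x = 1430.805.
∂Q_x/∂P_y = 37/(2√P_y) = 37/(2√13) = 5.1310.
ε = (∂Q_x/∂P_y)(P_y/Q_x) = 5.1310 × (13/1430.805) ≈ 0.047.
ε > 0: substitutes.

0.047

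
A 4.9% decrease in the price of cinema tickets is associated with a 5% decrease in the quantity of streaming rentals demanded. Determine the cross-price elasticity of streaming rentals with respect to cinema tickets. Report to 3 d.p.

1.020

ε = (%ΔQ of streaming rentals) / (%ΔP of cinema tickets) = (-5%) / (-4.9%) ≈ 1.020.
Positive cross-price elasticity: substitutes.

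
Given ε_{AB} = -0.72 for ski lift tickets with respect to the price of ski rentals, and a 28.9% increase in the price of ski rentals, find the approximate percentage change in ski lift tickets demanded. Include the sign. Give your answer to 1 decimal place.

-20.8%

%ΔQ ≈ ε × %ΔP of ski rentals = -0.72 × (28.9%) = -20.8%.
Demand for ski lift tickets falls by about 20.8%.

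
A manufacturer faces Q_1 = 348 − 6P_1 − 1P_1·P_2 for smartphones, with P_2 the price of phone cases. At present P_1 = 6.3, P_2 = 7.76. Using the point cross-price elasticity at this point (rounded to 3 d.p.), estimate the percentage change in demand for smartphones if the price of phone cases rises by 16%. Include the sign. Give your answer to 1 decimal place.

-3.0%

At P_1 = 6.3, P_2 = 7.76: Q_1 = 261.312.
∂Q_1/∂P_2 = -1P_1 = -6.3000.
ε = (∂Q_1/∂P_2)(P_2/Q_1) = -6.3000 × 7.76/261.312 ≈ -0.187.
%ΔQ_1 ≈ ε × %ΔP_2 = -0.187 × (16%) = -3.0%.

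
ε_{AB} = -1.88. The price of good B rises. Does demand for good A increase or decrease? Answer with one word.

ε < 0 and the price of good B rises, so the quantity of good A moves in the opposite direction: it decreases.

decrease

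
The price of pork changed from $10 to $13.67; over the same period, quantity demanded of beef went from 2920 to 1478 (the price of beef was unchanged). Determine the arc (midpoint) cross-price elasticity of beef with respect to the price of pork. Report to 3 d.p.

ΔQ_A = 1478 − 2920 = -1442; ΔP_B = 13.67 − 10 = 3.67.
Midpoints: Q̄_A = 2199.0, P̄_B = 11.84.
ε = (ΔQ_A/Q̄_A)/(ΔP_B/P̄_B) = (-1442/2199.0)/(3.67/11.84) ≈ -2.115.
ε < 0: beef and pork are complements.

-2.115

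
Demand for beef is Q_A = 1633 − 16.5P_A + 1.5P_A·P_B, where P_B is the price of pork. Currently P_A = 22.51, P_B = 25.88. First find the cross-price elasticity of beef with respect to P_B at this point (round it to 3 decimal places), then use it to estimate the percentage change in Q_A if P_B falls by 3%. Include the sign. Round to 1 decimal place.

-1.2%

At P_A = 22.51, P_B = 25.88: Q_A = 2135.423.
∂Q_A/∂P_B = 1.5P_A = 33.7650.
ε = (∂Q_A/∂P_B)(P_B/Q_A) = 33.7650 × 25.88/2135.423 ≈ 0.409.
%ΔQ_A ≈ ε × %ΔP_B = 0.409 × (-3%) = -1.2%.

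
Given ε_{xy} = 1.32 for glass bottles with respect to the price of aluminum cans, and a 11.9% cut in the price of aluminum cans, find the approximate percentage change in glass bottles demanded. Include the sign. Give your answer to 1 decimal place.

%ΔQ ≈ ε × %ΔP of aluminum cans = 1.32 × (-11.9%) = -15.7%.

-15.7%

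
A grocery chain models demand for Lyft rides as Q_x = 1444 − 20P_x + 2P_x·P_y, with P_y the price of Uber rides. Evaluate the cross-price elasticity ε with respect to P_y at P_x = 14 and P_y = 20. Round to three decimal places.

At P_x = 14 and P_y = 20: Q_x = 1724.
∂Q_x/∂P_y = 2P_x = 2(14) = 28.0000.
ε = (∂Q_x/∂P_y)(P_y/Q_x) = 28.0000 × (20/1724) ≈ 0.325.

0.325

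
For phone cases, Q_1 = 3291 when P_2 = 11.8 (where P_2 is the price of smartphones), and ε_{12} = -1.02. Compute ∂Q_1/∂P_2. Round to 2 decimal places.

ε = (∂Q_1/∂P_2)·(P_2/Q_1) ⇒ ∂Q_1/∂P_2 = ε·Q_1/P_2 = -1.02 × 3291/11.8 ≈ -284.48.

-284.48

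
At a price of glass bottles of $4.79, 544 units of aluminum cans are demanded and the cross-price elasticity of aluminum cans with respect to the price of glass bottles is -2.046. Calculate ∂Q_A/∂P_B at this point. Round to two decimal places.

ε = (∂Q_A/∂P_B)·(P_B/Q_A) ⇒ ∂Q_A/∂P_B = ε·Q_A/P_B = -2.046 × 544/4.79 ≈ -232.36.

-232.36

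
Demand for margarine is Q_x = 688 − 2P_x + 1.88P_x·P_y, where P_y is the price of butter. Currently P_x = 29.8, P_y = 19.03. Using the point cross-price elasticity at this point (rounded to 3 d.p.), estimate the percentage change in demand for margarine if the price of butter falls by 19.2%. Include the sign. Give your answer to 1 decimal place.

-12.1%

At P_x = 29.8, P_y = 19.03: Q_x = 1694.537.
∂Q_x/∂P_y = 1.88P_x = 56.0240.
ε = (∂Q_x/∂P_y)(P_y/Q_x) = 56.0240 × 19.03/1694.537 ≈ 0.629.
%ΔQ_x ≈ ε × %ΔP_y = 0.629 × (-19.2%) = -12.1%.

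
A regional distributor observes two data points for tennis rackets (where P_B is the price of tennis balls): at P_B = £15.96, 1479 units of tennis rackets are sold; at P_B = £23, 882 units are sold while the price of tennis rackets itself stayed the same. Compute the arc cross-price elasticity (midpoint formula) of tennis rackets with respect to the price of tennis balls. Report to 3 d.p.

-1.399

ΔQ_A = 882 − 1479 = -597; ΔP_B = 23 − 15.96 = 7.04.
Midpoints: Q̄_A = 1180.5, P̄_B = 19.48.
ε = (ΔQ_A/Q̄_A)/(ΔP_B/P̄_B) = (-597/1180.5)/(7.04/19.48) ≈ -1.399.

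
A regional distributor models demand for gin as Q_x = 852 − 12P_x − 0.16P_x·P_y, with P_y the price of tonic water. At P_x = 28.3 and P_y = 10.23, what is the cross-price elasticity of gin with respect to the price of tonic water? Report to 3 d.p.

At P_x = 28.3 and P_y = 10.23: Q_x = 466.079.
∂Q_x/∂P_y = -0.16P_x = -0.16(28.3) = -4.5280.
ε = (∂Q_x/∂P_y)(P_y/Q_x) = -4.5280 × (10.23/466.079) ≈ -0.099.
ε < 0: complements.

-0.099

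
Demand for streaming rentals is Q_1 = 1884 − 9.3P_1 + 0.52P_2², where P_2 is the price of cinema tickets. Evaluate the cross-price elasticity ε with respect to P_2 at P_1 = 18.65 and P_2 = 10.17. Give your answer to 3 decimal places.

0.061

At P_1 = 18.65 and P_2 = 10.17: Q_1 = 1764.338.
∂Q_1/∂P_2 = 1.04P_2 = 1.04(10.17) = 10.5768.
ε = (∂Q_1/∂P_2)(P_2/Q_1) = 10.5768 × (10.17/1764.338) ≈ 0.061.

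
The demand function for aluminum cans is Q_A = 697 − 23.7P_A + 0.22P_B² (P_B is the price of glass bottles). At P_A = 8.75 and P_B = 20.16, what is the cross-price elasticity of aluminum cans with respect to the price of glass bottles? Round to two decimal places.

0.31

At P_A = 8.75 and P_B = 20.16: Q_A = 579.039.
∂Q_A/∂P_B = 0.44P_B = 0.44(20.16) = 8.8704.
ε = (∂Q_A/∂P_B)(P_B/Q_A) = 8.8704 × (20.16/579.039) ≈ 0.31.
ε > 0: substitutes.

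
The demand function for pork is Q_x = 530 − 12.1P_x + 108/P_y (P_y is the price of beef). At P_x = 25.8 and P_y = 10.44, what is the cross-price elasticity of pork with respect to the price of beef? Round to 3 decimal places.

At P_x = 25.8 and P_y = 10.44: Q_x = 228.165.
∂Q_x/∂P_y = −108/P_y² = -0.9909.
ε = (∂Q_x/∂P_y)(P_y/Q_x) = -0.9909 × (10.44/228.165) ≈ -0.045.
ε < 0: complements.

-0.045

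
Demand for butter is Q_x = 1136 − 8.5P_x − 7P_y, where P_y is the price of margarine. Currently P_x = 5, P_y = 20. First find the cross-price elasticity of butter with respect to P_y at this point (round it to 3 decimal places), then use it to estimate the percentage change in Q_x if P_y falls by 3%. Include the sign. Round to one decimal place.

At P_x = 5, P_y = 20: Q_x = 953.5.
∂Q_x/∂P_y = -7.
ε = (∂Q_x/∂P_y)(P_y/Q_x) = -7.0000 × 20/953.5 ≈ -0.147.
%ΔQ_x ≈ ε × %ΔP_y = -0.147 × (-3%) = 0.4%.

0.4%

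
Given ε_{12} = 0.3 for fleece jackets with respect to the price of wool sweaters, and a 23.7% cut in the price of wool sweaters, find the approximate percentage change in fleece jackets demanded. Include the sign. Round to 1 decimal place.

%ΔQ ≈ ε × %ΔP of wool sweaters = 0.3 × (-23.7%) = -7.1%.

-7.1%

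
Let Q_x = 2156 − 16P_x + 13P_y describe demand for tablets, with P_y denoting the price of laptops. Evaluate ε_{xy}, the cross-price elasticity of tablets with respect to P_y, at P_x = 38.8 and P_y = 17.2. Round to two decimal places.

At P_x = 38.8 and P_y = 17.2: Q_x = 1758.8.
∂Q_x/∂P_y = 13.
ε = (∂Q_x/∂P_y)(P_y/Q_x) = 13 × (17.2/1758.8) ≈ 0.13.
Since ε > 0, tablets and laptops are substitutes.

0.13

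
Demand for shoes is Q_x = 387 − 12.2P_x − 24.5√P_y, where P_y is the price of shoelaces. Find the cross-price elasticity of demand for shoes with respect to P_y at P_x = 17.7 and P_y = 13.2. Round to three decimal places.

-0.542

At P_x = 17.7 and P_y = 13.2: Q_x = 82.047.
∂Q_x/∂P_y = -24.5/(2√P_y) = -24.5/(2√13.2) = -3.3717.
ε = (∂Q_x/∂P_y)(P_y/Q_x) = -3.3717 × (13.2/82.047) ≈ -0.542.
ε < 0: complements.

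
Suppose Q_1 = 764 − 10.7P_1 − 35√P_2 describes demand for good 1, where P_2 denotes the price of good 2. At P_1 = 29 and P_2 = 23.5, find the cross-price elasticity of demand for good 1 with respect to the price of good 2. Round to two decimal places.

-0.30

At P_1 = 29 and P_2 = 23.5: Q_1 = 284.031.
∂Q_1/∂P_2 = -35/(2√P_2) = -35/(2√23.5) = -3.6100.
ε = (∂Q_1/∂P_2)(P_2/Q_1) = -3.6100 × (23.5/284.031) ≈ -0.30.
ε < 0: complements.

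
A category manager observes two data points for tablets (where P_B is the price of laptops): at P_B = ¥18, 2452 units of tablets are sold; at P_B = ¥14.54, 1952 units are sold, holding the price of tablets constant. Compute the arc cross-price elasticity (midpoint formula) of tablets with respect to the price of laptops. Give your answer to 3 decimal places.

1.068

ΔQ_A = 1952 − 2452 = -500; ΔP_B = 14.54 − 18 = -3.46.
Midpoints: Q̄_A = 2202.0, P̄_B = 16.27.
ε = (ΔQ_A/Q̄_A)/(ΔP_B/P̄_B) = (-500/2202.0)/(-3.46/16.27) ≈ 1.068.
ε > 0: tablets and laptops are substitutes.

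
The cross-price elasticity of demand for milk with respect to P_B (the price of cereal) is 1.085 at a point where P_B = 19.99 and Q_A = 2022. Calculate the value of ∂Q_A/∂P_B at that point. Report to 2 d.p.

ε = (∂Q_A/∂P_B)·(P_B/Q_A) ⇒ ∂Q_A/∂P_B = ε·Q_A/P_B = 1.085 × 2022/19.99 ≈ 109.75.

109.75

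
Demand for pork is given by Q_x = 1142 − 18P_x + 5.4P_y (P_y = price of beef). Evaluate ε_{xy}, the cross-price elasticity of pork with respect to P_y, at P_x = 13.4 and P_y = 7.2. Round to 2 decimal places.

At P_x = 13.4 and P_y = 7.2: Q_x = 939.68.
∂Q_x/∂P_y = 5.4.
ε = (∂Q_x/∂P_y)(P_y/Q_x) = 5.4 × (7.2/939.68) ≈ 0.04.

0.04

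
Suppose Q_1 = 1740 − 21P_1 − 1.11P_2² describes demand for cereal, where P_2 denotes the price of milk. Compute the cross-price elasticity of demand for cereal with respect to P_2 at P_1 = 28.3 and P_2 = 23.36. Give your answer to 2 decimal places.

-2.24

At P_1 = 28.3 and P_2 = 23.36: Q_1 = 539.985.
∂Q_1/∂P_2 = -2.22P_2 = -2.22(23.36) = -51.8592.
ε = (∂Q_1/∂P_2)(P_2/Q_1) = -51.8592 × (23.36/539.985) ≈ -2.24.
ε < 0: complements.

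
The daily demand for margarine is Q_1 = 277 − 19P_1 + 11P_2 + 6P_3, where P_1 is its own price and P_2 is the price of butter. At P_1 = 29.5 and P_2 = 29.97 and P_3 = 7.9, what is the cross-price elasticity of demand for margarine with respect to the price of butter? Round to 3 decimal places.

At P_1 = 29.5 and P_2 = 29.97 and P_3 = 7.9: Q_1 = 93.57.
∂Q_1/∂P_2 = 11.
ε = (∂Q_1/∂P_2)(P_2/Q_1) = 11 × (29.97/93.57) ≈ 3.523.
Since ε > 0, margarine and butter are substitutes.

3.523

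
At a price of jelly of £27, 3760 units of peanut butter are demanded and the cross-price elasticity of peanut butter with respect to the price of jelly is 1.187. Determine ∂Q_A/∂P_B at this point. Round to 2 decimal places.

ε = (∂Q_A/∂P_B)·(P_B/Q_A) ⇒ ∂Q_A/∂P_B = ε·Q_A/P_B = 1.187 × 3760/27 ≈ 165.30.

165.30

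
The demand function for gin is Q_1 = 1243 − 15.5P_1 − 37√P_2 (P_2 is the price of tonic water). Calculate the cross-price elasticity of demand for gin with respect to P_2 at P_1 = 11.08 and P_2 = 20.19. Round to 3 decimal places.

At P_1 = 11.08 and P_2 = 20.19: Q_1 = 905.007.
∂Q_1/∂P_2 = -37/(2√P_2) = -37/(2√20.19) = -4.1172.
ε = (∂Q_1/∂P_2)(P_2/Q_1) = -4.1172 × (20.19/905.007) ≈ -0.092.
ε < 0: complements.

-0.092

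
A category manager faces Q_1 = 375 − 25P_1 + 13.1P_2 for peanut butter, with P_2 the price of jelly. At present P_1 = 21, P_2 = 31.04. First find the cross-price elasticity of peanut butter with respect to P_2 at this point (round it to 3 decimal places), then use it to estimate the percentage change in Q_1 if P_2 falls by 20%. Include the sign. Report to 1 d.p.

-31.7%

At P_1 = 21, P_2 = 31.04: Q_1 = 256.624.
∂Q_1/∂P_2 = 13.1.
ε = (∂Q_1/∂P_2)(P_2/Q_1) = 13.1000 × 31.04/256.624 ≈ 1.585.
%ΔQ_1 ≈ ε × %ΔP_2 = 1.585 × (-20%) = -31.7%.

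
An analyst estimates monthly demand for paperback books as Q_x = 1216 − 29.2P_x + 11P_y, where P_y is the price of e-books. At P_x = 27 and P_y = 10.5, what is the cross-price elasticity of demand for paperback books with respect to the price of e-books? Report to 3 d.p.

At P_x = 27 and P_y = 10.5: Q_x = 543.1.
∂Q_x/∂P_y = 11.
ε = (∂Q_x/∂P_y)(P_y/Q_x) = 11 × (10.5/543.1) ≈ 0.213.
Since ε > 0, paperback books and e-books are substitutes.

0.213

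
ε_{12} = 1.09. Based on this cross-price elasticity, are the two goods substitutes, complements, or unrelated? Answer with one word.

ε = 1.09 > 0, so a higher price of good 2 raises demand for good 1: substitutes.

substitutes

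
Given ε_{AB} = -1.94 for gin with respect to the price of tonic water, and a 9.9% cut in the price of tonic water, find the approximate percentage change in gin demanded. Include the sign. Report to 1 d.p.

19.2%

%ΔQ ≈ ε × %ΔP of tonic water = -1.94 × (-9.9%) = 19.2%.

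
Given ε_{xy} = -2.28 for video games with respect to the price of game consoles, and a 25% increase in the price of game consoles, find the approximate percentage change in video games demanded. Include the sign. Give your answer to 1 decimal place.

-57.0%

%ΔQ ≈ ε × %ΔP of game consoles = -2.28 × (25%) = -57.0%.
Demand for video games falls by about 57.0%.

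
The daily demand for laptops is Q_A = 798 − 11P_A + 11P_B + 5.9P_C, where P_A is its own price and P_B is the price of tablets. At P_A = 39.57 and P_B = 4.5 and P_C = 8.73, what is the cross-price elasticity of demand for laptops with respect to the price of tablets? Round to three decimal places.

0.107

At P_A = 39.57 and P_B = 4.5 and P_C = 8.73: Q_A = 463.737.
∂Q_A/∂P_B = 11.
ε = (∂Q_A/∂P_B)(P_B/Q_A) = 11 × (4.5/463.737) ≈ 0.107.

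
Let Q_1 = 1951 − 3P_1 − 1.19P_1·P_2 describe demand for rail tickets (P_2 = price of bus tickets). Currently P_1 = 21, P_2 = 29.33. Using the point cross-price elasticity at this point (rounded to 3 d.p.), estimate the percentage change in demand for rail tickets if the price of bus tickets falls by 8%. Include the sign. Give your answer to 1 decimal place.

At P_1 = 21, P_2 = 29.33: Q_1 = 1155.043.
∂Q_1/∂P_2 = -1.19P_1 = -24.9900.
ε = (∂Q_1/∂P_2)(P_2/Q_1) = -24.9900 × 29.33/1155.043 ≈ -0.635.
%ΔQ_1 ≈ ε × %ΔP_2 = -0.635 × (-8%) = 5.1%.

5.1%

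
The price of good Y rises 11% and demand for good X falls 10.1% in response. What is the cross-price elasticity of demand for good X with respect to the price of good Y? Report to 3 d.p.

-0.918

ε = (%ΔQ of good X) / (%ΔP of good Y) = (-10.1%) / (11%) ≈ -0.918.
Negative cross-price elasticity: complements.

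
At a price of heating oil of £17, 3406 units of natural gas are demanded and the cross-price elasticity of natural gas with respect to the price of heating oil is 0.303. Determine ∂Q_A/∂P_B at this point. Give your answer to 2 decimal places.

60.71

ε = (∂Q_A/∂P_B)·(P_B/Q_A) ⇒ ∂Q_A/∂P_B = ε·Q_A/P_B = 0.303 × 3406/17 ≈ 60.71.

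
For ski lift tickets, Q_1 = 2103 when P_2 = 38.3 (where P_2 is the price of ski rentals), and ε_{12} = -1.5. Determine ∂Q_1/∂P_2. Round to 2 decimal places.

-82.36

ε = (∂Q_1/∂P_2)·(P_2/Q_1) ⇒ ∂Q_1/∂P_2 = ε·Q_1/P_2 = -1.5 × 2103/38.3 ≈ -82.36.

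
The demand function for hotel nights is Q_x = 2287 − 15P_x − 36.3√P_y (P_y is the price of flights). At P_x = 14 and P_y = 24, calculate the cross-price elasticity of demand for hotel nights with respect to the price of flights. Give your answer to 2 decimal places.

At P_x = 14 and P_y = 24: Q_x = 1899.167.
∂Q_x/∂P_y = -36.3/(2√P_y) = -36.3/(2√24) = -3.7049.
ε = (∂Q_x/∂P_y)(P_y/Q_x) = -3.7049 × (24/1899.167) ≈ -0.05.
ε < 0: complements.

-0.05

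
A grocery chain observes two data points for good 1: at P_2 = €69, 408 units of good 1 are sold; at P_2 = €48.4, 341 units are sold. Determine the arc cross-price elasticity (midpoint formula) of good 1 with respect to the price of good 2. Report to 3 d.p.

0.510

ΔQ_1 = 341 − 408 = -67; ΔP_2 = 48.4 − 69 = -20.6.
Midpoints: Q̄_1 = 374.5, P̄_2 = 58.70.
ε = (ΔQ_1/Q̄_1)/(ΔP_2/P̄_2) = (-67/374.5)/(-20.6/58.70) ≈ 0.510.
ε > 0: good 1 and good 2 are substitutes.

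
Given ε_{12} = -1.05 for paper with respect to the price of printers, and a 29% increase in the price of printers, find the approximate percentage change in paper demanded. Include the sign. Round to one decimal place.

-30.5%

%ΔQ ≈ ε × %ΔP of printers = -1.05 × (29%) = -30.5%.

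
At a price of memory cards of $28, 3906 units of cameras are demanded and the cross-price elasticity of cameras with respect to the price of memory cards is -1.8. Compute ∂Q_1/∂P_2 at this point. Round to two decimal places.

ε = (∂Q_1/∂P_2)·(P_2/Q_1) ⇒ ∂Q_1/∂P_2 = ε·Q_1/P_2 = -1.8 × 3906/28 ≈ -251.10.

-251.10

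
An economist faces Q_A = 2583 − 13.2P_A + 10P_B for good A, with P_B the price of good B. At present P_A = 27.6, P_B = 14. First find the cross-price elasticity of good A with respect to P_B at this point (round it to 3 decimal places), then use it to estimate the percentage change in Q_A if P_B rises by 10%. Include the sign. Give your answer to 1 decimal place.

At P_A = 27.6, P_B = 14: Q_A = 2358.68.
∂Q_A/∂P_B = 10.
ε = (∂Q_A/∂P_B)(P_B/Q_A) = 10.0000 × 14/2358.68 ≈ 0.059.
%ΔQ_A ≈ ε × %ΔP_B = 0.059 × (10%) = 0.6%.

0.6%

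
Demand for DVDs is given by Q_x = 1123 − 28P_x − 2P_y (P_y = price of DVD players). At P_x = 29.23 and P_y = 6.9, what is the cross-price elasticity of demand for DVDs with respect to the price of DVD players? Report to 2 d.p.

-0.05

At P_x = 29.23 and P_y = 6.9: Q_x = 290.76.
∂Q_x/∂P_y = -2.
ε = (∂Q_x/∂P_y)(P_y/Q_x) = -2 × (6.9/290.76) ≈ -0.05.
Since ε < 0, DVDs and DVD players are complements.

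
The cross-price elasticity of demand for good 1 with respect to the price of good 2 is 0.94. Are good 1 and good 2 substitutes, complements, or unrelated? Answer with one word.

ε = 0.94 > 0, so a higher price of good 2 raises demand for good 1: substitutes.

substitutes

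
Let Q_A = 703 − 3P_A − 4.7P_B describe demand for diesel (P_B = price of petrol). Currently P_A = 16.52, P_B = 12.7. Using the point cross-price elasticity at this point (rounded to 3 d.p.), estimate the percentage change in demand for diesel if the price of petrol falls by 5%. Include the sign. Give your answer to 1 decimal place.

At P_A = 16.52, P_B = 12.7: Q_A = 593.75.
∂Q_A/∂P_B = -4.7.
ε = (∂Q_A/∂P_B)(P_B/Q_A) = -4.7000 × 12.7/593.75 ≈ -0.101.
%ΔQ_A ≈ ε × %ΔP_B = -0.101 × (-5%) = 0.5%.

0.5%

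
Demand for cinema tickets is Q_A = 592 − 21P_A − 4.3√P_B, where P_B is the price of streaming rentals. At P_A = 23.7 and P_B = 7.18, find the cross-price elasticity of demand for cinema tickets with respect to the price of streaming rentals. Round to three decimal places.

At P_A = 23.7 and P_B = 7.18: Q_A = 82.778.
∂Q_A/∂P_B = -4.3/(2√P_B) = -4.3/(2√7.18) = -0.8024.
ε = (∂Q_A/∂P_B)(P_B/Q_A) = -0.8024 × (7.18/82.778) ≈ -0.070.

-0.070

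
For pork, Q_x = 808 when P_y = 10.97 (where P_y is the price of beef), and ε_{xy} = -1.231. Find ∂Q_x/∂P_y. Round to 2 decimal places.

ε = (∂Q_x/∂P_y)·(P_y/Q_x) ⇒ ∂Q_x/∂P_y = ε·Q_x/P_y = -1.231 × 808/10.97 ≈ -90.67.

-90.67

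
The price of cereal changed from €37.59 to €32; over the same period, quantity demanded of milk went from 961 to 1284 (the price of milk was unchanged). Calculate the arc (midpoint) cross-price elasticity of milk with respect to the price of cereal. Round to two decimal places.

ΔQ_A = 1284 − 961 = 323; ΔP_B = 32 − 37.59 = -5.59.
Midpoints: Q̄_A = 1122.5, P̄_B = 34.80.
ε = (ΔQ_A/Q̄_A)/(ΔP_B/P̄_B) = (323/1122.5)/(-5.59/34.80) ≈ -1.79.

-1.79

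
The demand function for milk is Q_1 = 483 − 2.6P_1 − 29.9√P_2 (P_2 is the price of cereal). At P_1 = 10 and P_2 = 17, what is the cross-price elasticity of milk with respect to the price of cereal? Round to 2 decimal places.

At P_1 = 10 and P_2 = 17: Q_1 = 333.719.
∂Q_1/∂P_2 = -29.9/(2√P_2) = -29.9/(2√17) = -3.6259.
ε = (∂Q_1/∂P_2)(P_2/Q_1) = -3.6259 × (17/333.719) ≈ -0.18.
ε < 0: complements.

-0.18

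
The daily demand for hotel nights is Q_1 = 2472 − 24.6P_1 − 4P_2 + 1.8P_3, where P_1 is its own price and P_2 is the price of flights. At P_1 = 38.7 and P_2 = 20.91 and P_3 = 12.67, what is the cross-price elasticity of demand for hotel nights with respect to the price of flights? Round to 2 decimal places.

At P_1 = 38.7 and P_2 = 20.91 and P_3 = 12.67: Q_1 = 1459.146.
∂Q_1/∂P_2 = -4.
ε = (∂Q_1/∂P_2)(P_2/Q_1) = -4 × (20.91/1459.146) ≈ -0.06.
Since ε < 0, hotel nights and flights are complements.

-0.06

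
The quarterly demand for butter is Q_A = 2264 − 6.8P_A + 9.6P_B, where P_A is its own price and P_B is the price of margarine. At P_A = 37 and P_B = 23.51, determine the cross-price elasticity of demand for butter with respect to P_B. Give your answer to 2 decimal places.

At P_A = 37 and P_B = 23.51: Q_A = 2238.096.
∂Q_A/∂P_B = 9.6.
ε = (∂Q_A/∂P_B)(P_B/Q_A) = 9.6 × (23.51/2238.096) ≈ 0.10.

0.10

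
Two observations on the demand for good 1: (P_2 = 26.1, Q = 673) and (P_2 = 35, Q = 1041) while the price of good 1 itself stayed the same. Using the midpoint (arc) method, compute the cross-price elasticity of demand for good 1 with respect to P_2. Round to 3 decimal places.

ΔQ_1 = 1041 − 673 = 368; ΔP_2 = 35 − 26.1 = 8.9.
Midpoints: Q̄_1 = 857.0, P̄_2 = 30.55.
ε = (ΔQ_1/Q̄_1)/(ΔP_2/P̄_2) = (368/857.0)/(8.9/30.55) ≈ 1.474.

1.474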